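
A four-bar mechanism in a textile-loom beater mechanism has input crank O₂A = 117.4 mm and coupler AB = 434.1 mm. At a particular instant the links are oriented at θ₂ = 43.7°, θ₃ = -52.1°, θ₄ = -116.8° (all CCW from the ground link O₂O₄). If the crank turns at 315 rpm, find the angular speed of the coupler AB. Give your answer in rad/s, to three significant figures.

ω₂ = 32.99 rad/s (from 315 rpm).
Differentiating the loop-closure r₂e^{iθ₂}+r₃e^{iθ₃}=r₁+r₄e^{iθ₄} gives r₂ω₂e^{iθ₂}+r₃ω₃e^{iθ₃}=r₄ω₄e^{iθ₄}.
Eliminating the other unknown: ω₃ = r₂ω₂ sin(θ₄−θ₂) / [r₃ sin(θ₃−θ₄)].
Numerator sine = -0.33381; denominator sine = +0.90408.
Result = 0.1174·32.99·(-0.33381) / (0.4341·(+0.90408)) = -3.2939 rad/s; magnitude 3.2939 rad/s.

3.29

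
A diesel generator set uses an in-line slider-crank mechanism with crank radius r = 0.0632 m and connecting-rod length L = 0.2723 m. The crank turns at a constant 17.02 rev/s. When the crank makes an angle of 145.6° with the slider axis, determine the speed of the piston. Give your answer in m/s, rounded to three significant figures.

3.08

ω = 2π·17 = 106.9 rad/s
For an in-line slider-crank, x = r cosθ + √(L² − r² sin²θ), so v = −rω sinθ·[1 + r cosθ/√(L² − r² sin²θ)].
With r = 0.0632 m, L = 0.2723 m, θ = 145.6°: √(L² − r² sin²θ) = 0.26995 m.
v = −0.0632·106.9·0.56497·[1 + 0.0632·-0.82511/0.26995] = -3.0808 m/s.
|v| = 3.0808 m/s.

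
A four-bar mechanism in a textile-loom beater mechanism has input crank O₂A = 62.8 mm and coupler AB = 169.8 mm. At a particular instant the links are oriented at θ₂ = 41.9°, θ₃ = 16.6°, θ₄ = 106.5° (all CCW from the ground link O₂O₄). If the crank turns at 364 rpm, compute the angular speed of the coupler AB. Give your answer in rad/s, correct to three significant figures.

12.7

ω₂ = 38.12 rad/s (from 364 rpm).
Differentiating the loop-closure r₂e^{iθ₂}+r₃e^{iθ₃}=r₁+r₄e^{iθ₄} gives r₂ω₂e^{iθ₂}+r₃ω₃e^{iθ₃}=r₄ω₄e^{iθ₄}.
Eliminating the other unknown: ω₃ = r₂ω₂ sin(θ₄−θ₂) / [r₃ sin(θ₃−θ₄)].
Numerator sine = +0.90334; denominator sine = -1.00000.
Result = 0.0628·38.12·(+0.90334) / (0.1698·(-1.00000)) = -12.735 rad/s; magnitude 12.735 rad/s.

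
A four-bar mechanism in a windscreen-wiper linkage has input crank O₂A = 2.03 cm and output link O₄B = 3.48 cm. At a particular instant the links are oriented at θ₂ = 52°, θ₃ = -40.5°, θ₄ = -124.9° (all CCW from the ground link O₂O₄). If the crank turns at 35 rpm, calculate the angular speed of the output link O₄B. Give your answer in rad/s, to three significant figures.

2.15

ω₂ = 3.665 rad/s (from 35 rpm).
Differentiating the loop-closure r₂e^{iθ₂}+r₃e^{iθ₃}=r₁+r₄e^{iθ₄} gives r₂ω₂e^{iθ₂}+r₃ω₃e^{iθ₃}=r₄ω₄e^{iθ₄}.
Eliminating the other unknown: ω₄ = r₂ω₂ sin(θ₂−θ₃) / [r₄ sin(θ₄−θ₃)].
Numerator sine = +0.99905; denominator sine = -0.99523.
Result = 0.0203·3.665·(+0.99905) / (0.0348·(-0.99523)) = -2.1462 rad/s; magnitude 2.1462 rad/s.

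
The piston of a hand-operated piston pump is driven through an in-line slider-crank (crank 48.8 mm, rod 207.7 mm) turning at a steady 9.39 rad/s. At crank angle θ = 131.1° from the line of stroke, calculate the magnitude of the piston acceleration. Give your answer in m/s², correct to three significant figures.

2.95

ω = 9.39 rad/s
x(θ) = r cosθ + √(L² − r² sin²θ); with ω constant, a = ω²·d²x/dθ².
d²x/dθ² = −r cosθ − r²(cos2θ)/√u − r⁴ sin²2θ/(4u^{3/2}),  u = L² − r² sin²θ = 0.041787 m².
Substituting r = 0.0488 m, L = 0.2077 m, θ = 131.1°: d²x/dθ² = +0.033498 m.
a = ω²·d²x/dθ² = (9.39)²·(+0.033498) = +2.9536 m/s²;  |a| = 2.9536 m/s².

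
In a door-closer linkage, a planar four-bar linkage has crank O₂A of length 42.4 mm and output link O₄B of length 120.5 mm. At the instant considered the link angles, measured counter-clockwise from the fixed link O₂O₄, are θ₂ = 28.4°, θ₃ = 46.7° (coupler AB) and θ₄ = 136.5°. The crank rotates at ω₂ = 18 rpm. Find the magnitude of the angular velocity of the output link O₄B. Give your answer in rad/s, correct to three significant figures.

0.208

ω₂ = 1.885 rad/s (from 18 rpm).
Differentiating the loop-closure r₂e^{iθ₂}+r₃e^{iθ₃}=r₁+r₄e^{iθ₄} gives r₂ω₂e^{iθ₂}+r₃ω₃e^{iθ₃}=r₄ω₄e^{iθ₄}.
Eliminating the other unknown: ω₄ = r₂ω₂ sin(θ₂−θ₃) / [r₄ sin(θ₄−θ₃)].
Numerator sine = -0.31399; denominator sine = +0.99999.
Result = 0.0424·1.885·(-0.31399) / (0.1205·(+0.99999)) = -0.20826 rad/s; magnitude 0.20826 rad/s.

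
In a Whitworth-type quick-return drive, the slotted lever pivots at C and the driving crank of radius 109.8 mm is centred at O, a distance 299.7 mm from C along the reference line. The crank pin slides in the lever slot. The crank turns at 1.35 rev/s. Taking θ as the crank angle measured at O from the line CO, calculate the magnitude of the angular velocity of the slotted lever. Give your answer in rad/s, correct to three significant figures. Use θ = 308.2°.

ω = 8.482 rad/s (from 1.35 rev/s).
Crank pin A relative to C: A = (d + r cosθ, r sinθ); lever angle φ = atan2(r sinθ, d + r cosθ).
Differentiating tanφ: φ̇ = rω(d cosθ + r)/(d² + r² + 2dr cosθ).
d² + r² + 2dr cosθ = |CA|² = 0.142576 m²;  d cosθ + r = +0.29514 m.
|ω_lever| = |0.1098·8.482·+0.29514| / 0.142576 = 1.9279 rad/s.

1.93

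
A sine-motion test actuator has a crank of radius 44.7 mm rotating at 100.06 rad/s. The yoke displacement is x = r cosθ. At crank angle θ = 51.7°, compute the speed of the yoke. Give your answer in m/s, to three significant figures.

3.51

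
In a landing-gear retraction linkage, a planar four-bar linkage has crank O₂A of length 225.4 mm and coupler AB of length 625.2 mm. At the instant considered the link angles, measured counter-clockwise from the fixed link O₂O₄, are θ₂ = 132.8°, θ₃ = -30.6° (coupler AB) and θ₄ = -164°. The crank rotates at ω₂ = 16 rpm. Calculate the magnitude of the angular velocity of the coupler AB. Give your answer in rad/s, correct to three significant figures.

ω₂ = 1.676 rad/s (from 16 rpm).
Differentiating the loop-closure r₂e^{iθ₂}+r₃e^{iθ₃}=r₁+r₄e^{iθ₄} gives r₂ω₂e^{iθ₂}+r₃ω₃e^{iθ₃}=r₄ω₄e^{iθ₄}.
Eliminating the other unknown: ω₃ = r₂ω₂ sin(θ₄−θ₂) / [r₃ sin(θ₃−θ₄)].
Numerator sine = +0.89259; denominator sine = +0.72657.
Result = 0.2254·1.676·(+0.89259) / (0.6252·(+0.72657)) = +0.74208 rad/s; magnitude 0.74208 rad/s.

0.742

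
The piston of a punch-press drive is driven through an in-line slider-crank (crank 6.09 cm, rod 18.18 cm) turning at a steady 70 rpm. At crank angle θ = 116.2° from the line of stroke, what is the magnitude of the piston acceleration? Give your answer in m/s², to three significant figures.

2.12

ω = 2π·70/60 = 7.33 rad/s
x(θ) = r cosθ + √(L² − r² sin²θ); with ω constant, a = ω²·d²x/dθ².
d²x/dθ² = −r cosθ − r²(cos2θ)/√u − r⁴ sin²2θ/(4u^{3/2}),  u = L² − r² sin²θ = 0.0300654 m².
Substituting r = 0.0609 m, L = 0.1818 m, θ = 116.2°: d²x/dθ² = +0.039524 m.
a = ω²·d²x/dθ² = (7.33)²·(+0.039524) = +2.1238 m/s²;  |a| = 2.1238 m/s².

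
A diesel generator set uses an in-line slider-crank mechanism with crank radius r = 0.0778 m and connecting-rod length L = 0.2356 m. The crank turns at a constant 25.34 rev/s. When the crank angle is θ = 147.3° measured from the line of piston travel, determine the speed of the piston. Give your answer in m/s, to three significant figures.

4.80

ω = 2π·25.3 = 159.2 rad/s
For an in-line slider-crank, x = r cosθ + √(L² − r² sin²θ), so v = −rω sinθ·[1 + r cosθ/√(L² − r² sin²θ)].
With r = 0.0778 m, L = 0.2356 m, θ = 147.3°: √(L² − r² sin²θ) = 0.23182 m.
v = −0.0778·159.2·0.54024·[1 + 0.0778·-0.84151/0.23182] = -4.802 m/s.
|v| = 4.802 m/s.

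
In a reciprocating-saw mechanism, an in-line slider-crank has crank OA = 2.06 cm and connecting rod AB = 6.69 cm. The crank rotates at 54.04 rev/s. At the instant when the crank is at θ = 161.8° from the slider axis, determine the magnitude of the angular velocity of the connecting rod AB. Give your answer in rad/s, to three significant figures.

ω = 339.5 rad/s (converted from 54.04 rev/s).
The rod makes angle φ with the slider axis where L sinφ = r sinθ; differentiating, L cosφ·φ̇ = r ω cosθ.
L cosφ = √(L² − r² sin²θ) = 0.06659 m.
|ω_rod| = r ω |cosθ| / √(L² − r² sin²θ) = 0.0206·339.5·0.94997/0.06659 = 99.785 rad/s.

99.8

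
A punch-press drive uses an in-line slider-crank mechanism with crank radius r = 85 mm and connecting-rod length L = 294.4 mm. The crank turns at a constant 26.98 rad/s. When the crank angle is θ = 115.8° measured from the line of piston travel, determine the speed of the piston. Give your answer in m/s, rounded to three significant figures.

1.80

ω = 26.98 rad/s
For an in-line slider-crank, x = r cosθ + √(L² − r² sin²θ), so v = −rω sinθ·[1 + r cosθ/√(L² − r² sin²θ)].
With r = 0.085 m, L = 0.2944 m, θ = 115.8°: √(L² − r² sin²θ) = 0.28428 m.
v = −0.085·26.98·0.90032·[1 + 0.085·-0.43523/0.28428] = -1.796 m/s.
|v| = 1.796 m/s.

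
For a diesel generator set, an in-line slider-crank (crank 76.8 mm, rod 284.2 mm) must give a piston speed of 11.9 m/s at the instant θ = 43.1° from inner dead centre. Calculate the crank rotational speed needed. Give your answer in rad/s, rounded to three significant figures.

For an in-line slider-crank, |v_piston| = rω|sinθ|·[1 + r cosθ/√(L² − r² sin²θ)].
With r = 0.0768 m, L = 0.2842 m, θ = 43.1°: the bracketed kinematic factor |dx/dθ| = 0.063011 m.
ω = v/|dx/dθ| = 11.9/0.063011 = 188.86 rad/s.

189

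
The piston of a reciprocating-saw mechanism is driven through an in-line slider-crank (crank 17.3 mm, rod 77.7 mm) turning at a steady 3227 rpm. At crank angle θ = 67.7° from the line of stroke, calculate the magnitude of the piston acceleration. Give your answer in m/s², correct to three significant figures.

ω = 2π·3227/60 = 337.9 rad/s
x(θ) = r cosθ + √(L² − r² sin²θ); with ω constant, a = ω²·d²x/dθ².
d²x/dθ² = −r cosθ − r²(cos2θ)/√u − r⁴ sin²2θ/(4u^{3/2}),  u = L² − r² sin²θ = 0.00578109 m².
Substituting r = 0.0173 m, L = 0.0777 m, θ = 67.7°: d²x/dθ² = -0.003787 m.
a = ω²·d²x/dθ² = (337.9)²·(-0.003787) = -432.46 m/s²;  |a| = 432.46 m/s².

432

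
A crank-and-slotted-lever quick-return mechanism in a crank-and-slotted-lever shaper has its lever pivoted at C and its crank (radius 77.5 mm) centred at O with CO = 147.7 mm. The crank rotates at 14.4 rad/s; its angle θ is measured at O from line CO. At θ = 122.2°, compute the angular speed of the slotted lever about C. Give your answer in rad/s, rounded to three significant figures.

ω = 14.4 rad/s
Crank pin A relative to C: A = (d + r cosθ, r sinθ); lever angle φ = atan2(r sinθ, d + r cosθ).
Differentiating tanφ: φ̇ = rω(d cosθ + r)/(d² + r² + 2dr cosθ).
d² + r² + 2dr cosθ = |CA|² = 0.0156221 m²;  d cosθ + r = -0.0012058 m.
|ω_lever| = |0.0775·14.4·-0.0012058| / 0.0156221 = 0.086141 rad/s.

0.0861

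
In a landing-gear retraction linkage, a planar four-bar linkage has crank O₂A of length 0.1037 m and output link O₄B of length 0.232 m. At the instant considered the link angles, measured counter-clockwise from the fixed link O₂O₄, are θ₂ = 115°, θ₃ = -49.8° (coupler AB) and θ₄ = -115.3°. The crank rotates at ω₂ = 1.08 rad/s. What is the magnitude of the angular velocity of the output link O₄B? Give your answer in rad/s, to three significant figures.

ω₂ = 1.08 rad/s
Differentiating the loop-closure r₂e^{iθ₂}+r₃e^{iθ₃}=r₁+r₄e^{iθ₄} gives r₂ω₂e^{iθ₂}+r₃ω₃e^{iθ₃}=r₄ω₄e^{iθ₄}.
Eliminating the other unknown: ω₄ = r₂ω₂ sin(θ₂−θ₃) / [r₄ sin(θ₄−θ₃)].
Numerator sine = +0.26219; denominator sine = -0.90996.
Result = 0.1037·1.08·(+0.26219) / (0.232·(-0.90996)) = -0.13909 rad/s; magnitude 0.13909 rad/s.

0.139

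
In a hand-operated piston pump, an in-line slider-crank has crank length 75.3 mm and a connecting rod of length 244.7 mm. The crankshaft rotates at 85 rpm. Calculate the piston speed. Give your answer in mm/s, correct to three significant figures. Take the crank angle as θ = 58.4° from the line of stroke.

666

ω = 2π·85/60 = 8.901 rad/s
For an in-line slider-crank, x = r cosθ + √(L² − r² sin²θ), so v = −rω sinθ·[1 + r cosθ/√(L² − r² sin²θ)].
With r = 0.0753 m, L = 0.2447 m, θ = 58.4°: √(L² − r² sin²θ) = 0.23615 m.
v = −0.0753·8.901·0.85173·[1 + 0.0753·0.52399/0.23615] = -0.66626 m/s.
|v| = 0.66626 m/s = 666.26 mm/s.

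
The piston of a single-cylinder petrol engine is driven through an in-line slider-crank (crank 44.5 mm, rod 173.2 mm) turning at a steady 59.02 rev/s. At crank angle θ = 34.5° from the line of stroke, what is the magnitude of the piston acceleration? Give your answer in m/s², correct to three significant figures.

ω = 2π·59 = 370.8 rad/s
x(θ) = r cosθ + √(L² − r² sin²θ); with ω constant, a = ω²·d²x/dθ².
d²x/dθ² = −r cosθ − r²(cos2θ)/√u − r⁴ sin²2θ/(4u^{3/2}),  u = L² − r² sin²θ = 0.0293629 m².
Substituting r = 0.0445 m, L = 0.1732 m, θ = 34.5°: d²x/dθ² = -0.040985 m.
a = ω²·d²x/dθ² = (370.8)²·(-0.040985) = -5636.1 m/s²;  |a| = 5636.1 m/s².

5640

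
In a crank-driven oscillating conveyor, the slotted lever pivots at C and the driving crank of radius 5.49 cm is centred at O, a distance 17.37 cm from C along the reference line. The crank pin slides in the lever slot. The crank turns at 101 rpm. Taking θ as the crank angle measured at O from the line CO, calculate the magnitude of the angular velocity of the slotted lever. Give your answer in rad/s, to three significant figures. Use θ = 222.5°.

2.22

ω = 10.58 rad/s (from 101 rpm).
Crank pin A relative to C: A = (d + r cosθ, r sinθ); lever angle φ = atan2(r sinθ, d + r cosθ).
Differentiating tanφ: φ̇ = rω(d cosθ + r)/(d² + r² + 2dr cosθ).
d² + r² + 2dr cosθ = |CA|² = 0.0191242 m²;  d cosθ + r = -0.073165 m.
|ω_lever| = |0.0549·10.58·-0.073165| / 0.0191242 = 2.2215 rad/s.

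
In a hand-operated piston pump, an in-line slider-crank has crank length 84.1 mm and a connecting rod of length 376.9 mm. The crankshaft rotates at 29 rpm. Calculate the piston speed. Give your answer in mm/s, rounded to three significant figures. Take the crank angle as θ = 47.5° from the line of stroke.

217

ω = 2π·29/60 = 3.037 rad/s
For an in-line slider-crank, x = r cosθ + √(L² − r² sin²θ), so v = −rω sinθ·[1 + r cosθ/√(L² − r² sin²θ)].
With r = 0.0841 m, L = 0.3769 m, θ = 47.5°: √(L² − r² sin²θ) = 0.37176 m.
v = −0.0841·3.037·0.73728·[1 + 0.0841·0.67559/0.37176] = -0.21708 m/s.
|v| = 0.21708 m/s = 217.08 mm/s.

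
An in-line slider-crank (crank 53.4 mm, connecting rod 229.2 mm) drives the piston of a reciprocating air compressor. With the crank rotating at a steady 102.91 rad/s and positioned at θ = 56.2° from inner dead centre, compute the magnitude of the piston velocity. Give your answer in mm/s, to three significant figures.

ω = 102.9 rad/s
For an in-line slider-crank, x = r cosθ + √(L² − r² sin²θ), so v = −rω sinθ·[1 + r cosθ/√(L² − r² sin²θ)].
With r = 0.0534 m, L = 0.2292 m, θ = 56.2°: √(L² − r² sin²θ) = 0.22486 m.
v = −0.0534·102.9·0.83098·[1 + 0.0534·0.55630/0.22486] = -5.1699 m/s.
|v| = 5.1699 m/s = 5169.9 mm/s.

5170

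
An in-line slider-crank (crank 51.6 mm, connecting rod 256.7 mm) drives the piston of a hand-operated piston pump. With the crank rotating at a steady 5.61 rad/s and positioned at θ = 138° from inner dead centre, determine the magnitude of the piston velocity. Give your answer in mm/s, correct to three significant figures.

164

ω = 5.61 rad/s
For an in-line slider-crank, x = r cosθ + √(L² − r² sin²θ), so v = −rω sinθ·[1 + r cosθ/√(L² − r² sin²θ)].
With r = 0.0516 m, L = 0.2567 m, θ = 138°: √(L² − r² sin²θ) = 0.25437 m.
v = −0.0516·5.61·0.66913·[1 + 0.0516·-0.74314/0.25437] = -0.1645 m/s.
|v| = 0.1645 m/s = 164.5 mm/s.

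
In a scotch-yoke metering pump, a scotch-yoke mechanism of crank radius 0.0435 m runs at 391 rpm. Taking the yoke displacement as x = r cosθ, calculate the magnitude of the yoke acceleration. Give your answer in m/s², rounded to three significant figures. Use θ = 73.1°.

21.2

ω = 40.95 rad/s (from 391 rpm).
x = r cosθ ⇒ ẍ = −rω² cosθ (ω constant).
|a| = rω²|cosθ| = 0.0435·(40.95)²·|cos 73.1°| = 21.201 m/s².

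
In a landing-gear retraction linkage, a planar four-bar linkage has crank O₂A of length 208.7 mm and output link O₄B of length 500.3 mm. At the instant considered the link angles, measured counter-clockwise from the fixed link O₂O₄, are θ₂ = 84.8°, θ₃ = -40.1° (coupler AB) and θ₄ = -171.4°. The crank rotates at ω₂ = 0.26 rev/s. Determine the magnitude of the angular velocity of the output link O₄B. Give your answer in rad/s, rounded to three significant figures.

ω₂ = 1.634 rad/s (from 0.26 rev/s).
Differentiating the loop-closure r₂e^{iθ₂}+r₃e^{iθ₃}=r₁+r₄e^{iθ₄} gives r₂ω₂e^{iθ₂}+r₃ω₃e^{iθ₃}=r₄ω₄e^{iθ₄}.
Eliminating the other unknown: ω₄ = r₂ω₂ sin(θ₂−θ₃) / [r₄ sin(θ₄−θ₃)].
Numerator sine = +0.82015; denominator sine = -0.75126.
Result = 0.2087·1.634·(+0.82015) / (0.5003·(-0.75126)) = -0.74396 rad/s; magnitude 0.74396 rad/s.

0.744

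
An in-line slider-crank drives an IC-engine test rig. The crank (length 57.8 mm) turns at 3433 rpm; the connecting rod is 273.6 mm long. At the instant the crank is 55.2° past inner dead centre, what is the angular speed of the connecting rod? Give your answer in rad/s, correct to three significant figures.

44.0

ω = 359.5 rad/s (converted from 3433 rpm).
The rod makes angle φ with the slider axis where L sinφ = r sinθ; differentiating, L cosφ·φ̇ = r ω cosθ.
L cosφ = √(L² − r² sin²θ) = 0.26945 m.
|ω_rod| = r ω |cosθ| / √(L² − r² sin²θ) = 0.0578·359.5·0.57071/0.26945 = 44.012 rad/s.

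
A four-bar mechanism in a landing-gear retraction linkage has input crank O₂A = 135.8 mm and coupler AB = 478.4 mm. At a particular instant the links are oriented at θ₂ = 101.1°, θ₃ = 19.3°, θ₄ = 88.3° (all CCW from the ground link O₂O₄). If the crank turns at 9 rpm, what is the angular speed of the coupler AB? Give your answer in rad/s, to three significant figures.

0.0635

ω₂ = 0.9425 rad/s (from 9 rpm).
Differentiating the loop-closure r₂e^{iθ₂}+r₃e^{iθ₃}=r₁+r₄e^{iθ₄} gives r₂ω₂e^{iθ₂}+r₃ω₃e^{iθ₃}=r₄ω₄e^{iθ₄}.
Eliminating the other unknown: ω₃ = r₂ω₂ sin(θ₄−θ₂) / [r₃ sin(θ₃−θ₄)].
Numerator sine = -0.22155; denominator sine = -0.93358.
Result = 0.1358·0.9425·(-0.22155) / (0.4784·(-0.93358)) = +0.063489 rad/s; magnitude 0.063489 rad/s.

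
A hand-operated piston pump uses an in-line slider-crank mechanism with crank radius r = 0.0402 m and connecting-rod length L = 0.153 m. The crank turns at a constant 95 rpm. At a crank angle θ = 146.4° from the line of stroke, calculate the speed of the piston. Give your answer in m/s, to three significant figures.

0.172

ω = 2π·95/60 = 9.948 rad/s
For an in-line slider-crank, x = r cosθ + √(L² − r² sin²θ), so v = −rω sinθ·[1 + r cosθ/√(L² − r² sin²θ)].
With r = 0.0402 m, L = 0.153 m, θ = 146.4°: √(L² − r² sin²θ) = 0.15137 m.
v = −0.0402·9.948·0.55339·[1 + 0.0402·-0.83292/0.15137] = -0.17236 m/s.
|v| = 0.17236 m/s.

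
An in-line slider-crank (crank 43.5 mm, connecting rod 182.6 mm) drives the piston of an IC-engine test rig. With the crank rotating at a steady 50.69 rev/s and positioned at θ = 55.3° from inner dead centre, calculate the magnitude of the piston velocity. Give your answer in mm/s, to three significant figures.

13000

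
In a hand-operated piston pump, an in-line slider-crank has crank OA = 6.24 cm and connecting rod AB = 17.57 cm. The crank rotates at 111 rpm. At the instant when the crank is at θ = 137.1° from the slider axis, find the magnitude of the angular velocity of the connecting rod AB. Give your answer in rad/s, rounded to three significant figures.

ω = 11.62 rad/s (converted from 111 rpm).
The rod makes angle φ with the slider axis where L sinφ = r sinθ; differentiating, L cosφ·φ̇ = r ω cosθ.
L cosφ = √(L² − r² sin²θ) = 0.17049 m.
|ω_rod| = r ω |cosθ| / √(L² − r² sin²θ) = 0.0624·11.62·0.73254/0.17049 = 3.1166 rad/s.

3.12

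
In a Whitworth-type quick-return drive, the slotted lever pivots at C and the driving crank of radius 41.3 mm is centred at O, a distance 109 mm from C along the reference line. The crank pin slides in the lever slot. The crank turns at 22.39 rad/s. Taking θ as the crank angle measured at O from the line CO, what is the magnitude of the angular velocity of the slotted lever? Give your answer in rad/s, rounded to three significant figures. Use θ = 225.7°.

4.41

ω = 22.39 rad/s
Crank pin A relative to C: A = (d + r cosθ, r sinθ); lever angle φ = atan2(r sinθ, d + r cosθ).
Differentiating tanφ: φ̇ = rω(d cosθ + r)/(d² + r² + 2dr cosθ).
d² + r² + 2dr cosθ = |CA|² = 0.00729858 m²;  d cosθ + r = -0.034827 m.
|ω_lever| = |0.0413·22.39·-0.034827| / 0.00729858 = 4.4125 rad/s.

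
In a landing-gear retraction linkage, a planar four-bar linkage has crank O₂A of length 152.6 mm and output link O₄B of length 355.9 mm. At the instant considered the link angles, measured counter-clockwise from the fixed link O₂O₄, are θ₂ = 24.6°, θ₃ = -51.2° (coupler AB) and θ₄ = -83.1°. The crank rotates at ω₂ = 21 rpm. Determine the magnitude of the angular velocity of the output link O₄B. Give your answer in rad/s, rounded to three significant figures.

ω₂ = 2.199 rad/s (from 21 rpm).
Differentiating the loop-closure r₂e^{iθ₂}+r₃e^{iθ₃}=r₁+r₄e^{iθ₄} gives r₂ω₂e^{iθ₂}+r₃ω₃e^{iθ₃}=r₄ω₄e^{iθ₄}.
Eliminating the other unknown: ω₄ = r₂ω₂ sin(θ₂−θ₃) / [r₄ sin(θ₄−θ₃)].
Numerator sine = +0.96945; denominator sine = -0.52844.
Result = 0.1526·2.199·(+0.96945) / (0.3559·(-0.52844)) = -1.7298 rad/s; magnitude 1.7298 rad/s.

1.73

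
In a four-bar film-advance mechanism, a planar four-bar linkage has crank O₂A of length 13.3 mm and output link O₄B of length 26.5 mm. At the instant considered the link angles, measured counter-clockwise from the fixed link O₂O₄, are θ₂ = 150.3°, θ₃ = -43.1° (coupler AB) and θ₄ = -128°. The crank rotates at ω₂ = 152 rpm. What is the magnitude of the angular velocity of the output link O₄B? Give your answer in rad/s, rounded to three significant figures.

1.86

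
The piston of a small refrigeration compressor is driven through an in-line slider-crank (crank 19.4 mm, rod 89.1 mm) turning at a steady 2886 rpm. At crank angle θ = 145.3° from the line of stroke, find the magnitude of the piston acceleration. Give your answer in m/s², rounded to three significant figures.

1320

ω = 2π·2886/60 = 302.2 rad/s
x(θ) = r cosθ + √(L² − r² sin²θ); with ω constant, a = ω²·d²x/dθ².
d²x/dθ² = −r cosθ − r²(cos2θ)/√u − r⁴ sin²2θ/(4u^{3/2}),  u = L² − r² sin²θ = 0.00781684 m².
Substituting r = 0.0194 m, L = 0.0891 m, θ = 145.3°: d²x/dθ² = +0.014407 m.
a = ω²·d²x/dθ² = (302.2)²·(+0.014407) = +1315.9 m/s²;  |a| = 1315.9 m/s².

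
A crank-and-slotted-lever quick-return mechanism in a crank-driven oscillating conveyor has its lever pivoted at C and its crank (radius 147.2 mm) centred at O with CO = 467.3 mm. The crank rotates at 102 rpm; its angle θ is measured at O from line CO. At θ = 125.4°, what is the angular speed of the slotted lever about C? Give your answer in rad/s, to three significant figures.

1.21

ω = 10.68 rad/s (from 102 rpm).
Crank pin A relative to C: A = (d + r cosθ, r sinθ); lever angle φ = atan2(r sinθ, d + r cosθ).
Differentiating tanφ: φ̇ = rω(d cosθ + r)/(d² + r² + 2dr cosθ).
d² + r² + 2dr cosθ = |CA|² = 0.160344 m²;  d cosθ + r = -0.1235 m.
|ω_lever| = |0.1472·10.68·-0.1235| / 0.160344 = 1.211 rad/s.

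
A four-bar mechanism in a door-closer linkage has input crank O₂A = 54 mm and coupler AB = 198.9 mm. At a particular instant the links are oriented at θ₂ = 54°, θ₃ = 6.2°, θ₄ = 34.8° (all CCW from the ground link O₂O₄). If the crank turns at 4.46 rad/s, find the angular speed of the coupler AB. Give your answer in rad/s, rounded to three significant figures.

ω₂ = 4.46 rad/s
Differentiating the loop-closure r₂e^{iθ₂}+r₃e^{iθ₃}=r₁+r₄e^{iθ₄} gives r₂ω₂e^{iθ₂}+r₃ω₃e^{iθ₃}=r₄ω₄e^{iθ₄}.
Eliminating the other unknown: ω₃ = r₂ω₂ sin(θ₄−θ₂) / [r₃ sin(θ₃−θ₄)].
Numerator sine = -0.32887; denominator sine = -0.47869.
Result = 0.054·4.46·(-0.32887) / (0.1989·(-0.47869)) = +0.83187 rad/s; magnitude 0.83187 rad/s.

0.832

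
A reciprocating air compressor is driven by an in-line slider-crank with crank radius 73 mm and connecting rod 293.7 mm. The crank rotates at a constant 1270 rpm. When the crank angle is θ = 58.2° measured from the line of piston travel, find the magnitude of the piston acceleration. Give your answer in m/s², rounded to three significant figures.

539

ω = 2π·1270/60 = 133 rad/s
x(θ) = r cosθ + √(L² − r² sin²θ); with ω constant, a = ω²·d²x/dθ².
d²x/dθ² = −r cosθ − r²(cos2θ)/√u − r⁴ sin²2θ/(4u^{3/2}),  u = L² − r² sin²θ = 0.0824105 m².
Substituting r = 0.073 m, L = 0.2937 m, θ = 58.2°: d²x/dθ² = -0.030455 m.
a = ω²·d²x/dθ² = (133)²·(-0.030455) = -538.66 m/s²;  |a| = 538.66 m/s².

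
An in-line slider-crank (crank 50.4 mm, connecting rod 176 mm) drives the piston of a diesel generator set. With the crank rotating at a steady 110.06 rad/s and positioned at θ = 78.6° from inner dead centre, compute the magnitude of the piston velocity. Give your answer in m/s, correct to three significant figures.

ω = 110.1 rad/s
For an in-line slider-crank, x = r cosθ + √(L² − r² sin²θ), so v = −rω sinθ·[1 + r cosθ/√(L² − r² sin²θ)].
With r = 0.0504 m, L = 0.176 m, θ = 78.6°: √(L² − r² sin²θ) = 0.16892 m.
v = −0.0504·110.1·0.98027·[1 + 0.0504·0.19766/0.16892] = -5.7583 m/s.
|v| = 5.7583 m/s.

5.76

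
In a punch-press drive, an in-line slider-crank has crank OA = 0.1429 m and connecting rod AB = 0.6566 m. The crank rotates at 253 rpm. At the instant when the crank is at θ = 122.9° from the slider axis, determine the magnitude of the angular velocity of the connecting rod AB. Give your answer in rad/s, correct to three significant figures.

ω = 26.49 rad/s (converted from 253 rpm).
The rod makes angle φ with the slider axis where L sinφ = r sinθ; differentiating, L cosφ·φ̇ = r ω cosθ.
L cosφ = √(L² − r² sin²θ) = 0.64554 m.
|ω_rod| = r ω |cosθ| / √(L² − r² sin²θ) = 0.1429·26.49·0.54317/0.64554 = 3.1856 rad/s.

3.19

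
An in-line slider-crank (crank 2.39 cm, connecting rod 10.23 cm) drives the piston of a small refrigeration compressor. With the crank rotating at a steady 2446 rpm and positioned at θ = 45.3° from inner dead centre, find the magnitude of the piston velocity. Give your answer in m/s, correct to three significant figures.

ω = 2π·2446/60 = 256.1 rad/s
For an in-line slider-crank, x = r cosθ + √(L² − r² sin²θ), so v = −rω sinθ·[1 + r cosθ/√(L² − r² sin²θ)].
With r = 0.0239 m, L = 0.1023 m, θ = 45.3°: √(L² − r² sin²θ) = 0.10088 m.
v = −0.0239·256.1·0.71080·[1 + 0.0239·0.70339/0.10088] = -5.0766 m/s.
|v| = 5.0766 m/s.

5.08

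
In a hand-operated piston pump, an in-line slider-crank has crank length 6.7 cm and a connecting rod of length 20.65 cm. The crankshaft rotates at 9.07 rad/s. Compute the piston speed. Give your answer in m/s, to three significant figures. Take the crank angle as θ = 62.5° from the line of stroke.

0.623

ω = 9.07 rad/s
For an in-line slider-crank, x = r cosθ + √(L² − r² sin²θ), so v = −rω sinθ·[1 + r cosθ/√(L² − r² sin²θ)].
With r = 0.067 m, L = 0.2065 m, θ = 62.5°: √(L² − r² sin²θ) = 0.19776 m.
v = −0.067·9.07·0.88701·[1 + 0.067·0.46175/0.19776] = -0.62335 m/s.
|v| = 0.62335 m/s.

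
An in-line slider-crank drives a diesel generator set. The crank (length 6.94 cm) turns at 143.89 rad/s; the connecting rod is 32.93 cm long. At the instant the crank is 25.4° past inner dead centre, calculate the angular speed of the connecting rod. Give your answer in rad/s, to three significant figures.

ω = 143.9 rad/s
The rod makes angle φ with the slider axis where L sinφ = r sinθ; differentiating, L cosφ·φ̇ = r ω cosθ.
L cosφ = √(L² − r² sin²θ) = 0.32795 m.
|ω_rod| = r ω |cosθ| / √(L² − r² sin²θ) = 0.0694·143.9·0.90334/0.32795 = 27.506 rad/s.

27.5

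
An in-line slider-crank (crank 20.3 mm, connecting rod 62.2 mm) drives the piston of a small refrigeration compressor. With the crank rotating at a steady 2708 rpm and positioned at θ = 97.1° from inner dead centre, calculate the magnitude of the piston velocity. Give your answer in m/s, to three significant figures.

5.47

ω = 2π·2708/60 = 283.6 rad/s
For an in-line slider-crank, x = r cosθ + √(L² − r² sin²θ), so v = −rω sinθ·[1 + r cosθ/√(L² − r² sin²θ)].
With r = 0.0203 m, L = 0.0622 m, θ = 97.1°: √(L² − r² sin²θ) = 0.058848 m.
v = −0.0203·283.6·0.99233·[1 + 0.0203·-0.12360/0.058848] = -5.469 m/s.
|v| = 5.469 m/s.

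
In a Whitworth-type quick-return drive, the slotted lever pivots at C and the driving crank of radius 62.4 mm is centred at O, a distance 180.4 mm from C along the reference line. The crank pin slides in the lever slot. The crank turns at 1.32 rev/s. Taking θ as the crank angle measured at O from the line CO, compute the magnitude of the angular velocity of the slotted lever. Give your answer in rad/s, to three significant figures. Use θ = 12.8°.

ω = 8.294 rad/s (from 1.32 rev/s).
Crank pin A relative to C: A = (d + r cosθ, r sinθ); lever angle φ = atan2(r sinθ, d + r cosθ).
Differentiating tanφ: φ̇ = rω(d cosθ + r)/(d² + r² + 2dr cosθ).
d² + r² + 2dr cosθ = |CA|² = 0.0583924 m²;  d cosθ + r = +0.23832 m.
|ω_lever| = |0.0624·8.294·+0.23832| / 0.0583924 = 2.1122 rad/s.

2.11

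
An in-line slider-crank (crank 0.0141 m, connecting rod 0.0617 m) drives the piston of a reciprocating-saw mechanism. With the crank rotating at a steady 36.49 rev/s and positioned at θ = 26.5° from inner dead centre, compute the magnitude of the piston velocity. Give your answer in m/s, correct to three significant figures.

ω = 2π·36.5 = 229.3 rad/s
For an in-line slider-crank, x = r cosθ + √(L² − r² sin²θ), so v = −rω sinθ·[1 + r cosθ/√(L² − r² sin²θ)].
With r = 0.0141 m, L = 0.0617 m, θ = 26.5°: √(L² − r² sin²θ) = 0.061378 m.
v = −0.0141·229.3·0.44620·[1 + 0.0141·0.89493/0.061378] = -1.739 m/s.
|v| = 1.739 m/s.

1.74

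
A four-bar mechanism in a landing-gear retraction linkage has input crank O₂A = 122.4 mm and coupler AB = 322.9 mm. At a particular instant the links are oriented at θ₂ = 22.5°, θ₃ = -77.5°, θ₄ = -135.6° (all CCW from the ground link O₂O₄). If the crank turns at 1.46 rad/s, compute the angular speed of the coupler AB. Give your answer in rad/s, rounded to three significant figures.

ω₂ = 1.46 rad/s
Differentiating the loop-closure r₂e^{iθ₂}+r₃e^{iθ₃}=r₁+r₄e^{iθ₄} gives r₂ω₂e^{iθ₂}+r₃ω₃e^{iθ₃}=r₄ω₄e^{iθ₄}.
Eliminating the other unknown: ω₃ = r₂ω₂ sin(θ₄−θ₂) / [r₃ sin(θ₃−θ₄)].
Numerator sine = -0.37299; denominator sine = +0.84897.
Result = 0.1224·1.46·(-0.37299) / (0.3229·(+0.84897)) = -0.24315 rad/s; magnitude 0.24315 rad/s.

0.243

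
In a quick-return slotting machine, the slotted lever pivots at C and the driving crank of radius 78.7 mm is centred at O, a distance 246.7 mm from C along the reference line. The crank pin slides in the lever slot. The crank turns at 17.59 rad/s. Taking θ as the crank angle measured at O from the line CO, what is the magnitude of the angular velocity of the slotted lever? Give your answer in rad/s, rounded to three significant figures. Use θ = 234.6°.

ω = 17.59 rad/s
Crank pin A relative to C: A = (d + r cosθ, r sinθ); lever angle φ = atan2(r sinθ, d + r cosθ).
Differentiating tanφ: φ̇ = rω(d cosθ + r)/(d² + r² + 2dr cosθ).
d² + r² + 2dr cosθ = |CA|² = 0.0445608 m²;  d cosθ + r = -0.064209 m.
|ω_lever| = |0.0787·17.59·-0.064209| / 0.0445608 = 1.9947 rad/s.

1.99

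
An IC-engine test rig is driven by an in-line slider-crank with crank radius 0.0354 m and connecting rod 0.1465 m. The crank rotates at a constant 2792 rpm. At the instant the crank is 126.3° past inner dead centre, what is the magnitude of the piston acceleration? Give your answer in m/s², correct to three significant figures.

2000

ω = 2π·2792/60 = 292.4 rad/s
x(θ) = r cosθ + √(L² − r² sin²θ); with ω constant, a = ω²·d²x/dθ².
d²x/dθ² = −r cosθ − r²(cos2θ)/√u − r⁴ sin²2θ/(4u^{3/2}),  u = L² − r² sin²θ = 0.0206483 m².
Substituting r = 0.0354 m, L = 0.1465 m, θ = 126.3°: d²x/dθ² = +0.023445 m.
a = ω²·d²x/dθ² = (292.4)²·(+0.023445) = +2004.2 m/s²;  |a| = 2004.2 m/s².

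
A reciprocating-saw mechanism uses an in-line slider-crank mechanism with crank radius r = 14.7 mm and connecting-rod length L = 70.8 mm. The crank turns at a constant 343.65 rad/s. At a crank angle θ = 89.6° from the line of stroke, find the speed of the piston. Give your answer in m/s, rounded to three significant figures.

ω = 343.6 rad/s
For an in-line slider-crank, x = r cosθ + √(L² − r² sin²θ), so v = −rω sinθ·[1 + r cosθ/√(L² − r² sin²θ)].
With r = 0.0147 m, L = 0.0708 m, θ = 89.6°: √(L² − r² sin²θ) = 0.069257 m.
v = −0.0147·343.6·0.99998·[1 + 0.0147·0.00698/0.069257] = -5.059 m/s.
|v| = 5.059 m/s.

5.06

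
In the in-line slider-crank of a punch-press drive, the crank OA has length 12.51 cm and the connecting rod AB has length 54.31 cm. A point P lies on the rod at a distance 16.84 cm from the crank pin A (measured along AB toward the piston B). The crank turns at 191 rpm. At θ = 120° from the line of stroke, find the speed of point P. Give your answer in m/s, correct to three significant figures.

2.26

ω = 20 rad/s.  Crank-pin speed |V_A| = rω = 2.5022 m/s, perpendicular to OA.
Rod angle: sinφ = −(r/L) sinθ ⇒ φ = -11.507°; ω_rod = −rω cosθ/√(L²−r²sin²θ) = +2.3509 rad/s.
V_P = V_A + ω_rod × AP, with AP = 0.1684 m along the rod.
Components: V_Px = −rω sinθ − a·ω_rod·sinφ = -2.088 m/s;  V_Py = rω cosθ + a·ω_rod·cosφ = -0.86316 m/s.
|V_P| = √(V_Px² + V_Py²) = 2.2594 m/s.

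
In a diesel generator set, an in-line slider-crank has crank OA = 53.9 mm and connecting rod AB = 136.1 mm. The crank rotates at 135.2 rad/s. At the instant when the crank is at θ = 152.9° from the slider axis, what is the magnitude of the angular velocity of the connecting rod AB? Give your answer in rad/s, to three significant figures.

ω = 135.2 rad/s
The rod makes angle φ with the slider axis where L sinφ = r sinθ; differentiating, L cosφ·φ̇ = r ω cosθ.
L cosφ = √(L² − r² sin²θ) = 0.13387 m.
|ω_rod| = r ω |cosθ| / √(L² − r² sin²θ) = 0.0539·135.2·0.89021/0.13387 = 48.46 rad/s.

48.5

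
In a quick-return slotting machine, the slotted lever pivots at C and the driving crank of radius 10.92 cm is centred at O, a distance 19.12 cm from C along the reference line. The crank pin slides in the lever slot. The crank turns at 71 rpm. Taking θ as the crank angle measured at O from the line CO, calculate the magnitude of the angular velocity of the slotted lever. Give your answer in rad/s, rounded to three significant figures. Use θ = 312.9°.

2.53

ω = 7.435 rad/s (from 71 rpm).
Crank pin A relative to C: A = (d + r cosθ, r sinθ); lever angle φ = atan2(r sinθ, d + r cosθ).
Differentiating tanφ: φ̇ = rω(d cosθ + r)/(d² + r² + 2dr cosθ).
d² + r² + 2dr cosθ = |CA|² = 0.0769077 m²;  d cosθ + r = +0.23935 m.
|ω_lever| = |0.1092·7.435·+0.23935| / 0.0769077 = 2.5269 rad/s.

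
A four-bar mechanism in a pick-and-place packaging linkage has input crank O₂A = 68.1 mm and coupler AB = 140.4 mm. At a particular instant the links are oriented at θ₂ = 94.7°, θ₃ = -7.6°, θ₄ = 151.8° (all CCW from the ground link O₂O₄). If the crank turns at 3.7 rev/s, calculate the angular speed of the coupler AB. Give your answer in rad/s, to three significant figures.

ω₂ = 23.25 rad/s (from 3.7 rev/s).
Differentiating the loop-closure r₂e^{iθ₂}+r₃e^{iθ₃}=r₁+r₄e^{iθ₄} gives r₂ω₂e^{iθ₂}+r₃ω₃e^{iθ₃}=r₄ω₄e^{iθ₄}.
Eliminating the other unknown: ω₃ = r₂ω₂ sin(θ₄−θ₂) / [r₃ sin(θ₃−θ₄)].
Numerator sine = +0.83962; denominator sine = -0.35184.
Result = 0.0681·23.25·(+0.83962) / (0.1404·(-0.35184)) = -26.909 rad/s; magnitude 26.909 rad/s.

26.9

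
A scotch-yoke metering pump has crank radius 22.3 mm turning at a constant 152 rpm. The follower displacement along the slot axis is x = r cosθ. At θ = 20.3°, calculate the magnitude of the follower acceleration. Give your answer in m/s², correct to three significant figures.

5.30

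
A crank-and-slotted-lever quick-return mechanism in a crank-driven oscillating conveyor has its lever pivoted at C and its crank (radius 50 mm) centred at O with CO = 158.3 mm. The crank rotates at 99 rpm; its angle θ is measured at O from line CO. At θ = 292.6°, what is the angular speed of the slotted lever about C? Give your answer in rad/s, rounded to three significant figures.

ω = 10.37 rad/s (from 99 rpm).
Crank pin A relative to C: A = (d + r cosθ, r sinθ); lever angle φ = atan2(r sinθ, d + r cosθ).
Differentiating tanφ: φ̇ = rω(d cosθ + r)/(d² + r² + 2dr cosθ).
d² + r² + 2dr cosθ = |CA|² = 0.0336423 m²;  d cosθ + r = +0.11083 m.
|ω_lever| = |0.05·10.37·+0.11083| / 0.0336423 = 1.7077 rad/s.

1.71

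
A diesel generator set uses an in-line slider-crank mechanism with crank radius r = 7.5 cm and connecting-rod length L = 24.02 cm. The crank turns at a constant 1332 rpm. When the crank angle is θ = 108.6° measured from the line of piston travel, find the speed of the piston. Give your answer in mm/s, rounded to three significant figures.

ω = 2π·1332/60 = 139.5 rad/s
For an in-line slider-crank, x = r cosθ + √(L² − r² sin²θ), so v = −rω sinθ·[1 + r cosθ/√(L² − r² sin²θ)].
With r = 0.075 m, L = 0.2402 m, θ = 108.6°: √(L² − r² sin²θ) = 0.22944 m.
v = −0.075·139.5·0.94777·[1 + 0.075·-0.31896/0.22944] = -8.8813 m/s.
|v| = 8.8813 m/s = 8881.3 mm/s.

8880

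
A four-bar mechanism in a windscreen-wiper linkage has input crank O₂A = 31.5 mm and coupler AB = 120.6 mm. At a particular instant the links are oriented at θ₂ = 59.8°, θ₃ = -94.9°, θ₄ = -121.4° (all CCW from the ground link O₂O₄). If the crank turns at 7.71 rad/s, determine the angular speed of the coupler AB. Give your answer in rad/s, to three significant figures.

0.0945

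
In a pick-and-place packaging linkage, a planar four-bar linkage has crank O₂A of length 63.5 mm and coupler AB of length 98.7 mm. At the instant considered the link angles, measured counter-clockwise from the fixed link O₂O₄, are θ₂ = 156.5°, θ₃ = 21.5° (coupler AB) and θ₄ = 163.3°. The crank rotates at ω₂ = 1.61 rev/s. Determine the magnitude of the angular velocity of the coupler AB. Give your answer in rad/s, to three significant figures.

1.25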